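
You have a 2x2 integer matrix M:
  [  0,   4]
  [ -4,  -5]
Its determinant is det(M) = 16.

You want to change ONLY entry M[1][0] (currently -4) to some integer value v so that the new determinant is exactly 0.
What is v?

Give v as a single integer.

det is linear in entry M[1][0]: det = old_det + (v - -4) * C_10
Cofactor C_10 = -4
Want det = 0: 16 + (v - -4) * -4 = 0
  (v - -4) = -16 / -4 = 4
  v = -4 + (4) = 0

Answer: 0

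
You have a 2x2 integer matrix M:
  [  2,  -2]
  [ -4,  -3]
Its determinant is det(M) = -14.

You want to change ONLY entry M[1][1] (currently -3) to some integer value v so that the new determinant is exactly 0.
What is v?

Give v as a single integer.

Answer: 4

Derivation:
det is linear in entry M[1][1]: det = old_det + (v - -3) * C_11
Cofactor C_11 = 2
Want det = 0: -14 + (v - -3) * 2 = 0
  (v - -3) = 14 / 2 = 7
  v = -3 + (7) = 4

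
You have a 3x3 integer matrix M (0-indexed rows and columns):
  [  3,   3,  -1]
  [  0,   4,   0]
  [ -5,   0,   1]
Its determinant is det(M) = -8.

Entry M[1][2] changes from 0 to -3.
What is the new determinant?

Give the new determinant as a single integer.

det is linear in row 1: changing M[1][2] by delta changes det by delta * cofactor(1,2).
Cofactor C_12 = (-1)^(1+2) * minor(1,2) = -15
Entry delta = -3 - 0 = -3
Det delta = -3 * -15 = 45
New det = -8 + 45 = 37

Answer: 37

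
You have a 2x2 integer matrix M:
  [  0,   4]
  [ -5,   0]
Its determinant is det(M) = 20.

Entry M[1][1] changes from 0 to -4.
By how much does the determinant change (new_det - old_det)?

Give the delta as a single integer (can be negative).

Answer: 0

Derivation:
Cofactor C_11 = 0
Entry delta = -4 - 0 = -4
Det delta = entry_delta * cofactor = -4 * 0 = 0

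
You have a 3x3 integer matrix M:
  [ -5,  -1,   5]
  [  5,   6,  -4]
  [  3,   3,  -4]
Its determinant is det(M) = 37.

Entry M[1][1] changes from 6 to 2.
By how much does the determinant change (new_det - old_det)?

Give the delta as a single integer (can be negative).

Answer: -20

Derivation:
Cofactor C_11 = 5
Entry delta = 2 - 6 = -4
Det delta = entry_delta * cofactor = -4 * 5 = -20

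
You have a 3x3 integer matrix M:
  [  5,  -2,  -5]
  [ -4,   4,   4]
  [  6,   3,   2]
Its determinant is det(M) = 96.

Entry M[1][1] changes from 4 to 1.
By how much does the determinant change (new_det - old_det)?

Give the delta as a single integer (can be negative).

Cofactor C_11 = 40
Entry delta = 1 - 4 = -3
Det delta = entry_delta * cofactor = -3 * 40 = -120

Answer: -120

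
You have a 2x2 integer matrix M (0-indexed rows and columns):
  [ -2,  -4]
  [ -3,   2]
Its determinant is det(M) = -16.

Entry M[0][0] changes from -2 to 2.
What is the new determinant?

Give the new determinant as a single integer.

det is linear in row 0: changing M[0][0] by delta changes det by delta * cofactor(0,0).
Cofactor C_00 = (-1)^(0+0) * minor(0,0) = 2
Entry delta = 2 - -2 = 4
Det delta = 4 * 2 = 8
New det = -16 + 8 = -8

Answer: -8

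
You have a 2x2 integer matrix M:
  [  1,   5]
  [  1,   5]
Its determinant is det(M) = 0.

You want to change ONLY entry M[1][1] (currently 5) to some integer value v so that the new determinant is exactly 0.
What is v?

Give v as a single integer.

Answer: 5

Derivation:
det is linear in entry M[1][1]: det = old_det + (v - 5) * C_11
Cofactor C_11 = 1
Want det = 0: 0 + (v - 5) * 1 = 0
  (v - 5) = 0 / 1 = 0
  v = 5 + (0) = 5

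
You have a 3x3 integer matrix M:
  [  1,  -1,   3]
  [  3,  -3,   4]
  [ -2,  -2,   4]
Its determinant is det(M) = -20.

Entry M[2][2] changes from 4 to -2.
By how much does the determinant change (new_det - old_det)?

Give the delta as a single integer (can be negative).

Cofactor C_22 = 0
Entry delta = -2 - 4 = -6
Det delta = entry_delta * cofactor = -6 * 0 = 0

Answer: 0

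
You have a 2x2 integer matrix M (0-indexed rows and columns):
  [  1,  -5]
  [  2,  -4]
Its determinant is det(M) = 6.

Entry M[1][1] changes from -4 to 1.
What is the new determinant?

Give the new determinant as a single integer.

det is linear in row 1: changing M[1][1] by delta changes det by delta * cofactor(1,1).
Cofactor C_11 = (-1)^(1+1) * minor(1,1) = 1
Entry delta = 1 - -4 = 5
Det delta = 5 * 1 = 5
New det = 6 + 5 = 11

Answer: 11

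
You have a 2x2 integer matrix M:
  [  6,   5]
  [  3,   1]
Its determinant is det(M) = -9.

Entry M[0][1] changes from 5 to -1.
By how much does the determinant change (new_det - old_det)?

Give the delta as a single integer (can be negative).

Answer: 18

Derivation:
Cofactor C_01 = -3
Entry delta = -1 - 5 = -6
Det delta = entry_delta * cofactor = -6 * -3 = 18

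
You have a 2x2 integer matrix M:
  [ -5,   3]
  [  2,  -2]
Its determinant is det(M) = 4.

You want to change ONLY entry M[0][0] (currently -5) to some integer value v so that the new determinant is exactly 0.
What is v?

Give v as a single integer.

Answer: -3

Derivation:
det is linear in entry M[0][0]: det = old_det + (v - -5) * C_00
Cofactor C_00 = -2
Want det = 0: 4 + (v - -5) * -2 = 0
  (v - -5) = -4 / -2 = 2
  v = -5 + (2) = -3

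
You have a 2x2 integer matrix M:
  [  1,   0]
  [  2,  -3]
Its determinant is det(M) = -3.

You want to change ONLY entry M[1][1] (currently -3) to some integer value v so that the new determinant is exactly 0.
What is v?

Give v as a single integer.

Answer: 0

Derivation:
det is linear in entry M[1][1]: det = old_det + (v - -3) * C_11
Cofactor C_11 = 1
Want det = 0: -3 + (v - -3) * 1 = 0
  (v - -3) = 3 / 1 = 3
  v = -3 + (3) = 0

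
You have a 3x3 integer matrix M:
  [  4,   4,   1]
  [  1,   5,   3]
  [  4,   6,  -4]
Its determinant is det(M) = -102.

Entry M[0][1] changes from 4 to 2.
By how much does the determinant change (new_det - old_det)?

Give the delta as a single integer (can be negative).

Cofactor C_01 = 16
Entry delta = 2 - 4 = -2
Det delta = entry_delta * cofactor = -2 * 16 = -32

Answer: -32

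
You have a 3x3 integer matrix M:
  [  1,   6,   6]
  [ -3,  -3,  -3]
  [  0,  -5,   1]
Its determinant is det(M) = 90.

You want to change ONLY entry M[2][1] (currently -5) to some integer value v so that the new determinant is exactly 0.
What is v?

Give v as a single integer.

det is linear in entry M[2][1]: det = old_det + (v - -5) * C_21
Cofactor C_21 = -15
Want det = 0: 90 + (v - -5) * -15 = 0
  (v - -5) = -90 / -15 = 6
  v = -5 + (6) = 1

Answer: 1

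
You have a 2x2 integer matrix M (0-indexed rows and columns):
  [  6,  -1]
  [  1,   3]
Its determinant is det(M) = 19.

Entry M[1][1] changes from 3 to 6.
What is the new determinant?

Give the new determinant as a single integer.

Answer: 37

Derivation:
det is linear in row 1: changing M[1][1] by delta changes det by delta * cofactor(1,1).
Cofactor C_11 = (-1)^(1+1) * minor(1,1) = 6
Entry delta = 6 - 3 = 3
Det delta = 3 * 6 = 18
New det = 19 + 18 = 37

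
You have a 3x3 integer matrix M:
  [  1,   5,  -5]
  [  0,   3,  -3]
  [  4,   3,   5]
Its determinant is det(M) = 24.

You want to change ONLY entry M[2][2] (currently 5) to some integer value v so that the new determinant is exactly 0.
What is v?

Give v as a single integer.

det is linear in entry M[2][2]: det = old_det + (v - 5) * C_22
Cofactor C_22 = 3
Want det = 0: 24 + (v - 5) * 3 = 0
  (v - 5) = -24 / 3 = -8
  v = 5 + (-8) = -3

Answer: -3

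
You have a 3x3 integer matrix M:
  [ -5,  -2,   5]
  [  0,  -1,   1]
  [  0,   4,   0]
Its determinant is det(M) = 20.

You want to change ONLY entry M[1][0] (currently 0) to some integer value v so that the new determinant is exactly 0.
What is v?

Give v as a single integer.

Answer: -1

Derivation:
det is linear in entry M[1][0]: det = old_det + (v - 0) * C_10
Cofactor C_10 = 20
Want det = 0: 20 + (v - 0) * 20 = 0
  (v - 0) = -20 / 20 = -1
  v = 0 + (-1) = -1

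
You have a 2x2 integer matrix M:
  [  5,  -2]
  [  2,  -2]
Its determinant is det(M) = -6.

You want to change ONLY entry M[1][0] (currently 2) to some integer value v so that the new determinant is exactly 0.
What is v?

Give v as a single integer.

Answer: 5

Derivation:
det is linear in entry M[1][0]: det = old_det + (v - 2) * C_10
Cofactor C_10 = 2
Want det = 0: -6 + (v - 2) * 2 = 0
  (v - 2) = 6 / 2 = 3
  v = 2 + (3) = 5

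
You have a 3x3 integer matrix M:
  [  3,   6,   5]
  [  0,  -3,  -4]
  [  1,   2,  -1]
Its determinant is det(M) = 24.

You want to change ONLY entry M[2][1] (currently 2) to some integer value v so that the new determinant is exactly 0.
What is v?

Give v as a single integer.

Answer: 0

Derivation:
det is linear in entry M[2][1]: det = old_det + (v - 2) * C_21
Cofactor C_21 = 12
Want det = 0: 24 + (v - 2) * 12 = 0
  (v - 2) = -24 / 12 = -2
  v = 2 + (-2) = 0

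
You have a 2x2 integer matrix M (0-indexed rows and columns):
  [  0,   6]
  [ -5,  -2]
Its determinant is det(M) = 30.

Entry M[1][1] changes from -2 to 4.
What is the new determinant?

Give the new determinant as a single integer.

det is linear in row 1: changing M[1][1] by delta changes det by delta * cofactor(1,1).
Cofactor C_11 = (-1)^(1+1) * minor(1,1) = 0
Entry delta = 4 - -2 = 6
Det delta = 6 * 0 = 0
New det = 30 + 0 = 30

Answer: 30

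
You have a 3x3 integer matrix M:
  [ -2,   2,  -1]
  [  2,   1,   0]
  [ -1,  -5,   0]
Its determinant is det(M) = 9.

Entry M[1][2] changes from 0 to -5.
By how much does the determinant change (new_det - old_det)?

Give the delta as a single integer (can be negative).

Cofactor C_12 = -12
Entry delta = -5 - 0 = -5
Det delta = entry_delta * cofactor = -5 * -12 = 60

Answer: 60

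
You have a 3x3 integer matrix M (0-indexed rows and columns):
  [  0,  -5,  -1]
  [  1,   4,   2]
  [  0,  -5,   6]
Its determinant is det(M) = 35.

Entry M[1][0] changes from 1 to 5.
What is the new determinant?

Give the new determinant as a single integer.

Answer: 175

Derivation:
det is linear in row 1: changing M[1][0] by delta changes det by delta * cofactor(1,0).
Cofactor C_10 = (-1)^(1+0) * minor(1,0) = 35
Entry delta = 5 - 1 = 4
Det delta = 4 * 35 = 140
New det = 35 + 140 = 175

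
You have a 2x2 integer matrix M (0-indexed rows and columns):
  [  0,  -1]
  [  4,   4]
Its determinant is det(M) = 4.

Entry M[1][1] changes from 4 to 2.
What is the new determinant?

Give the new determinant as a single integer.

Answer: 4

Derivation:
det is linear in row 1: changing M[1][1] by delta changes det by delta * cofactor(1,1).
Cofactor C_11 = (-1)^(1+1) * minor(1,1) = 0
Entry delta = 2 - 4 = -2
Det delta = -2 * 0 = 0
New det = 4 + 0 = 4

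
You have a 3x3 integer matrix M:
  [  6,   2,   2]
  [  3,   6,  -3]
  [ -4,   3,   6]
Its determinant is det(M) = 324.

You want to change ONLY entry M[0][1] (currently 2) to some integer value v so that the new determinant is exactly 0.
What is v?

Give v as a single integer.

det is linear in entry M[0][1]: det = old_det + (v - 2) * C_01
Cofactor C_01 = -6
Want det = 0: 324 + (v - 2) * -6 = 0
  (v - 2) = -324 / -6 = 54
  v = 2 + (54) = 56

Answer: 56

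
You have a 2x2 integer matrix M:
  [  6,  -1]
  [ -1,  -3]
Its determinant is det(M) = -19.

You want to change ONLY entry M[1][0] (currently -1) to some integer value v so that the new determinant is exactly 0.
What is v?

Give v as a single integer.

Answer: 18

Derivation:
det is linear in entry M[1][0]: det = old_det + (v - -1) * C_10
Cofactor C_10 = 1
Want det = 0: -19 + (v - -1) * 1 = 0
  (v - -1) = 19 / 1 = 19
  v = -1 + (19) = 18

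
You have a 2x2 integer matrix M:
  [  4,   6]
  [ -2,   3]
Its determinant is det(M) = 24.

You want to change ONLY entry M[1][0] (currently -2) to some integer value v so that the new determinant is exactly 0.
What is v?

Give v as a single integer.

Answer: 2

Derivation:
det is linear in entry M[1][0]: det = old_det + (v - -2) * C_10
Cofactor C_10 = -6
Want det = 0: 24 + (v - -2) * -6 = 0
  (v - -2) = -24 / -6 = 4
  v = -2 + (4) = 2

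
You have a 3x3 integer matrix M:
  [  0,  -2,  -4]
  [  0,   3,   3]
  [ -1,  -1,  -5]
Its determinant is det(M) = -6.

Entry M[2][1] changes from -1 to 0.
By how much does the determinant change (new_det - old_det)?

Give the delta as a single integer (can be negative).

Answer: 0

Derivation:
Cofactor C_21 = 0
Entry delta = 0 - -1 = 1
Det delta = entry_delta * cofactor = 1 * 0 = 0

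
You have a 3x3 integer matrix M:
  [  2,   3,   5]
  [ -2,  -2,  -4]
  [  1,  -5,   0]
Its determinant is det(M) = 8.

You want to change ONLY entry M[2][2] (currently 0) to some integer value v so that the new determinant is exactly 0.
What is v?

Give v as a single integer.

Answer: -4

Derivation:
det is linear in entry M[2][2]: det = old_det + (v - 0) * C_22
Cofactor C_22 = 2
Want det = 0: 8 + (v - 0) * 2 = 0
  (v - 0) = -8 / 2 = -4
  v = 0 + (-4) = -4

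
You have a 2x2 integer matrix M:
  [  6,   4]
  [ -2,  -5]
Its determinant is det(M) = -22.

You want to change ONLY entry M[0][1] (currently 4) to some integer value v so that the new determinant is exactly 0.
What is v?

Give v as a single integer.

det is linear in entry M[0][1]: det = old_det + (v - 4) * C_01
Cofactor C_01 = 2
Want det = 0: -22 + (v - 4) * 2 = 0
  (v - 4) = 22 / 2 = 11
  v = 4 + (11) = 15

Answer: 15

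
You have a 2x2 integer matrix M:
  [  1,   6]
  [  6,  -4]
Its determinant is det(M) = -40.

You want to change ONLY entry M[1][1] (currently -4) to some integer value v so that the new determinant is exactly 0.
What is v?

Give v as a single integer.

Answer: 36

Derivation:
det is linear in entry M[1][1]: det = old_det + (v - -4) * C_11
Cofactor C_11 = 1
Want det = 0: -40 + (v - -4) * 1 = 0
  (v - -4) = 40 / 1 = 40
  v = -4 + (40) = 36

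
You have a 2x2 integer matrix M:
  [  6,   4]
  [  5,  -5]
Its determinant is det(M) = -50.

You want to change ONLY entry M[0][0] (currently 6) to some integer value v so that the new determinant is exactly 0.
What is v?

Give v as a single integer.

det is linear in entry M[0][0]: det = old_det + (v - 6) * C_00
Cofactor C_00 = -5
Want det = 0: -50 + (v - 6) * -5 = 0
  (v - 6) = 50 / -5 = -10
  v = 6 + (-10) = -4

Answer: -4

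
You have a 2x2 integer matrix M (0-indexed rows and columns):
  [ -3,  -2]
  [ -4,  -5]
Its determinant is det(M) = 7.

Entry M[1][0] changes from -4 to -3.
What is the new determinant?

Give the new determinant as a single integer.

Answer: 9

Derivation:
det is linear in row 1: changing M[1][0] by delta changes det by delta * cofactor(1,0).
Cofactor C_10 = (-1)^(1+0) * minor(1,0) = 2
Entry delta = -3 - -4 = 1
Det delta = 1 * 2 = 2
New det = 7 + 2 = 9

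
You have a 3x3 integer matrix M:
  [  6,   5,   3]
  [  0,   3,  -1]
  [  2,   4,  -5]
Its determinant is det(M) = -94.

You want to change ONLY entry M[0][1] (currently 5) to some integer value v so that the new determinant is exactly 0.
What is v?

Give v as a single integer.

det is linear in entry M[0][1]: det = old_det + (v - 5) * C_01
Cofactor C_01 = -2
Want det = 0: -94 + (v - 5) * -2 = 0
  (v - 5) = 94 / -2 = -47
  v = 5 + (-47) = -42

Answer: -42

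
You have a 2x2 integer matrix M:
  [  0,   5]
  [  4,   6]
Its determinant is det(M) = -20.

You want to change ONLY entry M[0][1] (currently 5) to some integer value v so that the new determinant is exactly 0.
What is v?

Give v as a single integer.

Answer: 0

Derivation:
det is linear in entry M[0][1]: det = old_det + (v - 5) * C_01
Cofactor C_01 = -4
Want det = 0: -20 + (v - 5) * -4 = 0
  (v - 5) = 20 / -4 = -5
  v = 5 + (-5) = 0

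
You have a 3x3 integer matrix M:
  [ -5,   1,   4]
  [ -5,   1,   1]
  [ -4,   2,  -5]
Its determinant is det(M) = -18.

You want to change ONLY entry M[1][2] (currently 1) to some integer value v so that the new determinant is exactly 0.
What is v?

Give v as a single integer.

Answer: 4

Derivation:
det is linear in entry M[1][2]: det = old_det + (v - 1) * C_12
Cofactor C_12 = 6
Want det = 0: -18 + (v - 1) * 6 = 0
  (v - 1) = 18 / 6 = 3
  v = 1 + (3) = 4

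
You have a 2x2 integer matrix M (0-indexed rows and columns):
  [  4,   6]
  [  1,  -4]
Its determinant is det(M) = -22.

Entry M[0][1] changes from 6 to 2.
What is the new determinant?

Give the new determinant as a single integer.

det is linear in row 0: changing M[0][1] by delta changes det by delta * cofactor(0,1).
Cofactor C_01 = (-1)^(0+1) * minor(0,1) = -1
Entry delta = 2 - 6 = -4
Det delta = -4 * -1 = 4
New det = -22 + 4 = -18

Answer: -18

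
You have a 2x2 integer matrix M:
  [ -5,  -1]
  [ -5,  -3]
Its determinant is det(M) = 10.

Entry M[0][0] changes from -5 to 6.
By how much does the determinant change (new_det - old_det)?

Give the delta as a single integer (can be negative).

Cofactor C_00 = -3
Entry delta = 6 - -5 = 11
Det delta = entry_delta * cofactor = 11 * -3 = -33

Answer: -33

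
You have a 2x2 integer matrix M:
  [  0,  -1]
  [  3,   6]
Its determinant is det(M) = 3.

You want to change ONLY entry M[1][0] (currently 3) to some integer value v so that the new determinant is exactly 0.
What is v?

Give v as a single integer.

det is linear in entry M[1][0]: det = old_det + (v - 3) * C_10
Cofactor C_10 = 1
Want det = 0: 3 + (v - 3) * 1 = 0
  (v - 3) = -3 / 1 = -3
  v = 3 + (-3) = 0

Answer: 0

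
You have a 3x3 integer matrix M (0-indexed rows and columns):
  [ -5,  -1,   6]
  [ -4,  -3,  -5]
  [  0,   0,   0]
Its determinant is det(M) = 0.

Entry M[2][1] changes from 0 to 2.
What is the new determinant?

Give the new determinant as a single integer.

Answer: -98

Derivation:
det is linear in row 2: changing M[2][1] by delta changes det by delta * cofactor(2,1).
Cofactor C_21 = (-1)^(2+1) * minor(2,1) = -49
Entry delta = 2 - 0 = 2
Det delta = 2 * -49 = -98
New det = 0 + -98 = -98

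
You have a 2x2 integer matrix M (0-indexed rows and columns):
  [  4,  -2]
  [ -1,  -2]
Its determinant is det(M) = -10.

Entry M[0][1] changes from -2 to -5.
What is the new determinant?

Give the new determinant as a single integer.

det is linear in row 0: changing M[0][1] by delta changes det by delta * cofactor(0,1).
Cofactor C_01 = (-1)^(0+1) * minor(0,1) = 1
Entry delta = -5 - -2 = -3
Det delta = -3 * 1 = -3
New det = -10 + -3 = -13

Answer: -13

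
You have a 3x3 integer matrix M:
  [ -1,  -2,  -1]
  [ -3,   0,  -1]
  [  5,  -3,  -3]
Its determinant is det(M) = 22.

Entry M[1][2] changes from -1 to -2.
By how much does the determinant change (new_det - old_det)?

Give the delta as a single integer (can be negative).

Answer: 13

Derivation:
Cofactor C_12 = -13
Entry delta = -2 - -1 = -1
Det delta = entry_delta * cofactor = -1 * -13 = 13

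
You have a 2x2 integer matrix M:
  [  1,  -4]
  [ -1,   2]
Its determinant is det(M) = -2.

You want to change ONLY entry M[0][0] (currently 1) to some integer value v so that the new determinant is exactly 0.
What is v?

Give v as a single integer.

det is linear in entry M[0][0]: det = old_det + (v - 1) * C_00
Cofactor C_00 = 2
Want det = 0: -2 + (v - 1) * 2 = 0
  (v - 1) = 2 / 2 = 1
  v = 1 + (1) = 2

Answer: 2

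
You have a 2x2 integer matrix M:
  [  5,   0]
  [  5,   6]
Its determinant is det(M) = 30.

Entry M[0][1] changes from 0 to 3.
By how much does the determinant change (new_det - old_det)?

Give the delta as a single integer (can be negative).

Cofactor C_01 = -5
Entry delta = 3 - 0 = 3
Det delta = entry_delta * cofactor = 3 * -5 = -15

Answer: -15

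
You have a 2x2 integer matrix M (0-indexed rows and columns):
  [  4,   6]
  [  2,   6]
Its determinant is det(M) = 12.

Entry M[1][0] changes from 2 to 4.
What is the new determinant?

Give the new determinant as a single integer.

Answer: 0

Derivation:
det is linear in row 1: changing M[1][0] by delta changes det by delta * cofactor(1,0).
Cofactor C_10 = (-1)^(1+0) * minor(1,0) = -6
Entry delta = 4 - 2 = 2
Det delta = 2 * -6 = -12
New det = 12 + -12 = 0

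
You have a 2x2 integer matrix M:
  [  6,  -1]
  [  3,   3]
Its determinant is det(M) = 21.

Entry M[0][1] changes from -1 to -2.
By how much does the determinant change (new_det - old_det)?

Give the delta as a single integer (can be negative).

Cofactor C_01 = -3
Entry delta = -2 - -1 = -1
Det delta = entry_delta * cofactor = -1 * -3 = 3

Answer: 3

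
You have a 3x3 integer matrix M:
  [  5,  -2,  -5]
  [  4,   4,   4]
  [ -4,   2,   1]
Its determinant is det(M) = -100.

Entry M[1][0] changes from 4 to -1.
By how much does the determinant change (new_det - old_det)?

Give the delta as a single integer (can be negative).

Cofactor C_10 = -8
Entry delta = -1 - 4 = -5
Det delta = entry_delta * cofactor = -5 * -8 = 40

Answer: 40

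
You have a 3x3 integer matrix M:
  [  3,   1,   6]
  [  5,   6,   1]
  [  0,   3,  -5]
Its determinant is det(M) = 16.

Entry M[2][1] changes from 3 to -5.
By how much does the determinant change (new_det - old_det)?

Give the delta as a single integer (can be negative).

Cofactor C_21 = 27
Entry delta = -5 - 3 = -8
Det delta = entry_delta * cofactor = -8 * 27 = -216

Answer: -216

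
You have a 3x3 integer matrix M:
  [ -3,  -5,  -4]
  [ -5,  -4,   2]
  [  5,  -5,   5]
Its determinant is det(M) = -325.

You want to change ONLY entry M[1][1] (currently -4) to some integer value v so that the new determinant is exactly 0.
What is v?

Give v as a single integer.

Answer: 61

Derivation:
det is linear in entry M[1][1]: det = old_det + (v - -4) * C_11
Cofactor C_11 = 5
Want det = 0: -325 + (v - -4) * 5 = 0
  (v - -4) = 325 / 5 = 65
  v = -4 + (65) = 61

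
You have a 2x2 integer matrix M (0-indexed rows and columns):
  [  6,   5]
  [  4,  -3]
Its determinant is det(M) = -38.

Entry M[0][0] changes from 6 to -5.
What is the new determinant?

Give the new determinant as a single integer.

Answer: -5

Derivation:
det is linear in row 0: changing M[0][0] by delta changes det by delta * cofactor(0,0).
Cofactor C_00 = (-1)^(0+0) * minor(0,0) = -3
Entry delta = -5 - 6 = -11
Det delta = -11 * -3 = 33
New det = -38 + 33 = -5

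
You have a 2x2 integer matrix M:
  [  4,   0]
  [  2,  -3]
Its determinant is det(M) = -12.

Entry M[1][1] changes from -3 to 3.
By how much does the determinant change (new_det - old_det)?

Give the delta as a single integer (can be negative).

Cofactor C_11 = 4
Entry delta = 3 - -3 = 6
Det delta = entry_delta * cofactor = 6 * 4 = 24

Answer: 24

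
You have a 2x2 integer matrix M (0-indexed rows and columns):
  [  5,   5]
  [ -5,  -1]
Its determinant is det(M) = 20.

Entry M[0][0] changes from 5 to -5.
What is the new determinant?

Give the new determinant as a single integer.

Answer: 30

Derivation:
det is linear in row 0: changing M[0][0] by delta changes det by delta * cofactor(0,0).
Cofactor C_00 = (-1)^(0+0) * minor(0,0) = -1
Entry delta = -5 - 5 = -10
Det delta = -10 * -1 = 10
New det = 20 + 10 = 30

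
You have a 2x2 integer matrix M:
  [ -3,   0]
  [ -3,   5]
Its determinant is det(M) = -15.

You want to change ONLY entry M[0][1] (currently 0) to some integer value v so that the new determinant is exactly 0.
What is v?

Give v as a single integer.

Answer: 5

Derivation:
det is linear in entry M[0][1]: det = old_det + (v - 0) * C_01
Cofactor C_01 = 3
Want det = 0: -15 + (v - 0) * 3 = 0
  (v - 0) = 15 / 3 = 5
  v = 0 + (5) = 5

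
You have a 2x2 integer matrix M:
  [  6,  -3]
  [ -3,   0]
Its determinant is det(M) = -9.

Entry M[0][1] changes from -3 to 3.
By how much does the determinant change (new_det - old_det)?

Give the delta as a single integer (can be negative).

Cofactor C_01 = 3
Entry delta = 3 - -3 = 6
Det delta = entry_delta * cofactor = 6 * 3 = 18

Answer: 18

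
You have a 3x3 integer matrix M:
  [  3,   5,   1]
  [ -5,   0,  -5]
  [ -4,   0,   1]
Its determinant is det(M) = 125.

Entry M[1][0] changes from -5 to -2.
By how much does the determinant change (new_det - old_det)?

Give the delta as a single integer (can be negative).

Answer: -15

Derivation:
Cofactor C_10 = -5
Entry delta = -2 - -5 = 3
Det delta = entry_delta * cofactor = 3 * -5 = -15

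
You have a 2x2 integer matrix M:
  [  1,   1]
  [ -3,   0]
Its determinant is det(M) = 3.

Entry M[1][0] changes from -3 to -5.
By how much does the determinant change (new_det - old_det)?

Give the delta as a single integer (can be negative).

Answer: 2

Derivation:
Cofactor C_10 = -1
Entry delta = -5 - -3 = -2
Det delta = entry_delta * cofactor = -2 * -1 = 2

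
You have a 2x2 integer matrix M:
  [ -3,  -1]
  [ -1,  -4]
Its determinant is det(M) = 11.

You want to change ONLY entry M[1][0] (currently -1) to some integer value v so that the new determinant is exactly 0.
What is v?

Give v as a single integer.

Answer: -12

Derivation:
det is linear in entry M[1][0]: det = old_det + (v - -1) * C_10
Cofactor C_10 = 1
Want det = 0: 11 + (v - -1) * 1 = 0
  (v - -1) = -11 / 1 = -11
  v = -1 + (-11) = -12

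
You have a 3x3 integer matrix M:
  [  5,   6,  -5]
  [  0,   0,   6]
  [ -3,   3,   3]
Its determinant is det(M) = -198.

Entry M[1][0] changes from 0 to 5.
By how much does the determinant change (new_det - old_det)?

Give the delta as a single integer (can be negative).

Answer: -165

Derivation:
Cofactor C_10 = -33
Entry delta = 5 - 0 = 5
Det delta = entry_delta * cofactor = 5 * -33 = -165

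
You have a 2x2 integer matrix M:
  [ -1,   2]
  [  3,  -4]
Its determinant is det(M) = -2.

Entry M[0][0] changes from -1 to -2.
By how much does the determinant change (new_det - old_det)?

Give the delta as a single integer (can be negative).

Answer: 4

Derivation:
Cofactor C_00 = -4
Entry delta = -2 - -1 = -1
Det delta = entry_delta * cofactor = -1 * -4 = 4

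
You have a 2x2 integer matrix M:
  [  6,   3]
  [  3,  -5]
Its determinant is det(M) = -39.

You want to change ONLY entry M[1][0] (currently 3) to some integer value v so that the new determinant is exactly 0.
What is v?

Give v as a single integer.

det is linear in entry M[1][0]: det = old_det + (v - 3) * C_10
Cofactor C_10 = -3
Want det = 0: -39 + (v - 3) * -3 = 0
  (v - 3) = 39 / -3 = -13
  v = 3 + (-13) = -10

Answer: -10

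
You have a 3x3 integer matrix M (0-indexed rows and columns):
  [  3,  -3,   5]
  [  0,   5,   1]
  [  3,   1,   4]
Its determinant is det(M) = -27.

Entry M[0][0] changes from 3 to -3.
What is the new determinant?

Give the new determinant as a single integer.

Answer: -141

Derivation:
det is linear in row 0: changing M[0][0] by delta changes det by delta * cofactor(0,0).
Cofactor C_00 = (-1)^(0+0) * minor(0,0) = 19
Entry delta = -3 - 3 = -6
Det delta = -6 * 19 = -114
New det = -27 + -114 = -141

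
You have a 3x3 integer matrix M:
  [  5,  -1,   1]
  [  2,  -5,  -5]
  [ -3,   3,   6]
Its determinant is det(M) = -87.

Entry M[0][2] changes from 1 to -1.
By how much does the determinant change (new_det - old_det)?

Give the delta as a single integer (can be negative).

Answer: 18

Derivation:
Cofactor C_02 = -9
Entry delta = -1 - 1 = -2
Det delta = entry_delta * cofactor = -2 * -9 = 18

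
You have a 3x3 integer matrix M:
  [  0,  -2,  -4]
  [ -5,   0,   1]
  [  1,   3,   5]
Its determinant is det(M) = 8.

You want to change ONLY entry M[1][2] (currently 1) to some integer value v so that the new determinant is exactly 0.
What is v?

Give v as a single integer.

Answer: 5

Derivation:
det is linear in entry M[1][2]: det = old_det + (v - 1) * C_12
Cofactor C_12 = -2
Want det = 0: 8 + (v - 1) * -2 = 0
  (v - 1) = -8 / -2 = 4
  v = 1 + (4) = 5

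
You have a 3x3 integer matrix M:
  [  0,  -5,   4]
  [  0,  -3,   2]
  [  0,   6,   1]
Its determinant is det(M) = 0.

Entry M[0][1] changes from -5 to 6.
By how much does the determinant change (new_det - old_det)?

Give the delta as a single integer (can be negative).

Cofactor C_01 = 0
Entry delta = 6 - -5 = 11
Det delta = entry_delta * cofactor = 11 * 0 = 0

Answer: 0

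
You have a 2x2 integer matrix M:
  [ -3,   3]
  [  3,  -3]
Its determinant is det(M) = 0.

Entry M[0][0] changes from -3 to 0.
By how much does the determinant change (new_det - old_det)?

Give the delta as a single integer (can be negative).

Cofactor C_00 = -3
Entry delta = 0 - -3 = 3
Det delta = entry_delta * cofactor = 3 * -3 = -9

Answer: -9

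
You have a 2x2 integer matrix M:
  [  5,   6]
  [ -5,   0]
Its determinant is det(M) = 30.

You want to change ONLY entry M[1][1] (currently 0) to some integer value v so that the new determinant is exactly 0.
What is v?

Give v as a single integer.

Answer: -6

Derivation:
det is linear in entry M[1][1]: det = old_det + (v - 0) * C_11
Cofactor C_11 = 5
Want det = 0: 30 + (v - 0) * 5 = 0
  (v - 0) = -30 / 5 = -6
  v = 0 + (-6) = -6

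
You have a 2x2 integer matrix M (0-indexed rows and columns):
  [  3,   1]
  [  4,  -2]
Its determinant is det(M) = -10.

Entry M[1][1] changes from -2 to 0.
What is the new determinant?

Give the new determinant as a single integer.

det is linear in row 1: changing M[1][1] by delta changes det by delta * cofactor(1,1).
Cofactor C_11 = (-1)^(1+1) * minor(1,1) = 3
Entry delta = 0 - -2 = 2
Det delta = 2 * 3 = 6
New det = -10 + 6 = -4

Answer: -4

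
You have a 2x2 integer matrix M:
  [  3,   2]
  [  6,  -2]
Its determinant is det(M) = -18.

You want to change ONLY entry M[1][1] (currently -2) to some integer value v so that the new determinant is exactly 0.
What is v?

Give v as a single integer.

Answer: 4

Derivation:
det is linear in entry M[1][1]: det = old_det + (v - -2) * C_11
Cofactor C_11 = 3
Want det = 0: -18 + (v - -2) * 3 = 0
  (v - -2) = 18 / 3 = 6
  v = -2 + (6) = 4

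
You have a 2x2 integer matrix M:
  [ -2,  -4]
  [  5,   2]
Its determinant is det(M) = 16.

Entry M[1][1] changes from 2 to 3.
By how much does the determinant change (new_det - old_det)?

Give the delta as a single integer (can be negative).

Answer: -2

Derivation:
Cofactor C_11 = -2
Entry delta = 3 - 2 = 1
Det delta = entry_delta * cofactor = 1 * -2 = -2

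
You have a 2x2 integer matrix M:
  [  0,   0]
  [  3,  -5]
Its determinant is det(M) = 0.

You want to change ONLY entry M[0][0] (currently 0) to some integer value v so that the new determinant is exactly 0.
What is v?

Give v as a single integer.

det is linear in entry M[0][0]: det = old_det + (v - 0) * C_00
Cofactor C_00 = -5
Want det = 0: 0 + (v - 0) * -5 = 0
  (v - 0) = 0 / -5 = 0
  v = 0 + (0) = 0

Answer: 0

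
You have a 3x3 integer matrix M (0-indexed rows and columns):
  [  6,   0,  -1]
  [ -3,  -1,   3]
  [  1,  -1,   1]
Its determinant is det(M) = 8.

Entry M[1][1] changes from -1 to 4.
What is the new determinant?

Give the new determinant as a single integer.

Answer: 43

Derivation:
det is linear in row 1: changing M[1][1] by delta changes det by delta * cofactor(1,1).
Cofactor C_11 = (-1)^(1+1) * minor(1,1) = 7
Entry delta = 4 - -1 = 5
Det delta = 5 * 7 = 35
New det = 8 + 35 = 43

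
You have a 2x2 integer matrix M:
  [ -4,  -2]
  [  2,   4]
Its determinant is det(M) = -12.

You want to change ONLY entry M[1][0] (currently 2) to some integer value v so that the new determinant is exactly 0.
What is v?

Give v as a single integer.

Answer: 8

Derivation:
det is linear in entry M[1][0]: det = old_det + (v - 2) * C_10
Cofactor C_10 = 2
Want det = 0: -12 + (v - 2) * 2 = 0
  (v - 2) = 12 / 2 = 6
  v = 2 + (6) = 8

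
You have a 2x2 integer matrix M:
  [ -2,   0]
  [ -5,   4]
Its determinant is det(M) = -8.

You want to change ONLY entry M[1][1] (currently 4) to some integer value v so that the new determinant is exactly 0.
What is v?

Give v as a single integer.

Answer: 0

Derivation:
det is linear in entry M[1][1]: det = old_det + (v - 4) * C_11
Cofactor C_11 = -2
Want det = 0: -8 + (v - 4) * -2 = 0
  (v - 4) = 8 / -2 = -4
  v = 4 + (-4) = 0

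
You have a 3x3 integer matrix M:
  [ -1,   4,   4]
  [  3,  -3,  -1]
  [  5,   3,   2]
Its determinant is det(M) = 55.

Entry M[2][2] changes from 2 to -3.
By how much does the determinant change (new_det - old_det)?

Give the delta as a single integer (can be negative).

Cofactor C_22 = -9
Entry delta = -3 - 2 = -5
Det delta = entry_delta * cofactor = -5 * -9 = 45

Answer: 45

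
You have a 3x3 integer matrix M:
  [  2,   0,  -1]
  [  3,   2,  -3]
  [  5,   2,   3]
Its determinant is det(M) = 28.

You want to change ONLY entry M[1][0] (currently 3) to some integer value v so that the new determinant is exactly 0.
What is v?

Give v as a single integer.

Answer: 17

Derivation:
det is linear in entry M[1][0]: det = old_det + (v - 3) * C_10
Cofactor C_10 = -2
Want det = 0: 28 + (v - 3) * -2 = 0
  (v - 3) = -28 / -2 = 14
  v = 3 + (14) = 17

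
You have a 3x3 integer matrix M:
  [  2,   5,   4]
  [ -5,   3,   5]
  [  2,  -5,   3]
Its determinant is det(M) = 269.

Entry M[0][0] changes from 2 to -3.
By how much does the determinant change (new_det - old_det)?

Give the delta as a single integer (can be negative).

Answer: -170

Derivation:
Cofactor C_00 = 34
Entry delta = -3 - 2 = -5
Det delta = entry_delta * cofactor = -5 * 34 = -170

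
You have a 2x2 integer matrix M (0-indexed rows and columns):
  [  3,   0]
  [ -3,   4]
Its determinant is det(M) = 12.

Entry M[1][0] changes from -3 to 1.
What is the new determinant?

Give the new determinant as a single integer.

det is linear in row 1: changing M[1][0] by delta changes det by delta * cofactor(1,0).
Cofactor C_10 = (-1)^(1+0) * minor(1,0) = 0
Entry delta = 1 - -3 = 4
Det delta = 4 * 0 = 0
New det = 12 + 0 = 12

Answer: 12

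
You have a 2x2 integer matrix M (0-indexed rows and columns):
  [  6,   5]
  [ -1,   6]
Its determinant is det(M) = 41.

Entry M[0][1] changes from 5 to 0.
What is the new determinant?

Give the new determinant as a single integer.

Answer: 36

Derivation:
det is linear in row 0: changing M[0][1] by delta changes det by delta * cofactor(0,1).
Cofactor C_01 = (-1)^(0+1) * minor(0,1) = 1
Entry delta = 0 - 5 = -5
Det delta = -5 * 1 = -5
New det = 41 + -5 = 36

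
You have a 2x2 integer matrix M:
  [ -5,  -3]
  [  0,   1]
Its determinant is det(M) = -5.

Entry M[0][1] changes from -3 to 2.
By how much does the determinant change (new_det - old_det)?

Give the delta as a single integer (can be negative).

Cofactor C_01 = 0
Entry delta = 2 - -3 = 5
Det delta = entry_delta * cofactor = 5 * 0 = 0

Answer: 0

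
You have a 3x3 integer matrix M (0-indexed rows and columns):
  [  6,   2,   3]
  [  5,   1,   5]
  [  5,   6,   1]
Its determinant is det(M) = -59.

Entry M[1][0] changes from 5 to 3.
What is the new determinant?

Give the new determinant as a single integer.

det is linear in row 1: changing M[1][0] by delta changes det by delta * cofactor(1,0).
Cofactor C_10 = (-1)^(1+0) * minor(1,0) = 16
Entry delta = 3 - 5 = -2
Det delta = -2 * 16 = -32
New det = -59 + -32 = -91

Answer: -91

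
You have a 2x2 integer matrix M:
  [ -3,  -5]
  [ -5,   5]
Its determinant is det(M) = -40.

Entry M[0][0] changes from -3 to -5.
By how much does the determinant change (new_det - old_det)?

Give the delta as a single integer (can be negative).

Answer: -10

Derivation:
Cofactor C_00 = 5
Entry delta = -5 - -3 = -2
Det delta = entry_delta * cofactor = -2 * 5 = -10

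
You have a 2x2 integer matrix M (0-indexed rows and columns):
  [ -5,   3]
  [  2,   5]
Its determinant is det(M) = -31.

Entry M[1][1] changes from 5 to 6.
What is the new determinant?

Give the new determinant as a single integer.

Answer: -36

Derivation:
det is linear in row 1: changing M[1][1] by delta changes det by delta * cofactor(1,1).
Cofactor C_11 = (-1)^(1+1) * minor(1,1) = -5
Entry delta = 6 - 5 = 1
Det delta = 1 * -5 = -5
New det = -31 + -5 = -36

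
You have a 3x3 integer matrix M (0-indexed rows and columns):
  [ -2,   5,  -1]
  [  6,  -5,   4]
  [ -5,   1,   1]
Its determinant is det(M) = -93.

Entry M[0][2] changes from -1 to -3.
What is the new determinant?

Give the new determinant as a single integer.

Answer: -55

Derivation:
det is linear in row 0: changing M[0][2] by delta changes det by delta * cofactor(0,2).
Cofactor C_02 = (-1)^(0+2) * minor(0,2) = -19
Entry delta = -3 - -1 = -2
Det delta = -2 * -19 = 38
New det = -93 + 38 = -55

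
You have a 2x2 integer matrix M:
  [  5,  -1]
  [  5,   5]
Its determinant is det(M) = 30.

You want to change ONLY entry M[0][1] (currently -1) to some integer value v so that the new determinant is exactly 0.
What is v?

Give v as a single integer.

Answer: 5

Derivation:
det is linear in entry M[0][1]: det = old_det + (v - -1) * C_01
Cofactor C_01 = -5
Want det = 0: 30 + (v - -1) * -5 = 0
  (v - -1) = -30 / -5 = 6
  v = -1 + (6) = 5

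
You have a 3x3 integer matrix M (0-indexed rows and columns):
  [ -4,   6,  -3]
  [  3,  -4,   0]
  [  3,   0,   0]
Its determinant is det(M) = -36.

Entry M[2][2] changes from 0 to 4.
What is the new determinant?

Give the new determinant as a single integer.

Answer: -44

Derivation:
det is linear in row 2: changing M[2][2] by delta changes det by delta * cofactor(2,2).
Cofactor C_22 = (-1)^(2+2) * minor(2,2) = -2
Entry delta = 4 - 0 = 4
Det delta = 4 * -2 = -8
New det = -36 + -8 = -44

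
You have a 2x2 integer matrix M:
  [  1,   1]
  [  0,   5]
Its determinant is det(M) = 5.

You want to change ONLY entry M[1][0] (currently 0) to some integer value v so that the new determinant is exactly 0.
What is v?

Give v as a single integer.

Answer: 5

Derivation:
det is linear in entry M[1][0]: det = old_det + (v - 0) * C_10
Cofactor C_10 = -1
Want det = 0: 5 + (v - 0) * -1 = 0
  (v - 0) = -5 / -1 = 5
  v = 0 + (5) = 5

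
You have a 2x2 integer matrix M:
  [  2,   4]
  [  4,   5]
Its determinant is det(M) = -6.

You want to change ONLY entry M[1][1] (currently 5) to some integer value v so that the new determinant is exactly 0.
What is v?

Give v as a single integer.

det is linear in entry M[1][1]: det = old_det + (v - 5) * C_11
Cofactor C_11 = 2
Want det = 0: -6 + (v - 5) * 2 = 0
  (v - 5) = 6 / 2 = 3
  v = 5 + (3) = 8

Answer: 8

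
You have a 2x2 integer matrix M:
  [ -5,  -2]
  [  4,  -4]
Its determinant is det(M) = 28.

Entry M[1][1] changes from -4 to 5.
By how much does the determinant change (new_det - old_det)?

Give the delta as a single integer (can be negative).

Cofactor C_11 = -5
Entry delta = 5 - -4 = 9
Det delta = entry_delta * cofactor = 9 * -5 = -45

Answer: -45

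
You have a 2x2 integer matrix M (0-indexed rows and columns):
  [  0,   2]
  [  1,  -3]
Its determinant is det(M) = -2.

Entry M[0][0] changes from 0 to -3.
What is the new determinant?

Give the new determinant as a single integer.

Answer: 7

Derivation:
det is linear in row 0: changing M[0][0] by delta changes det by delta * cofactor(0,0).
Cofactor C_00 = (-1)^(0+0) * minor(0,0) = -3
Entry delta = -3 - 0 = -3
Det delta = -3 * -3 = 9
New det = -2 + 9 = 7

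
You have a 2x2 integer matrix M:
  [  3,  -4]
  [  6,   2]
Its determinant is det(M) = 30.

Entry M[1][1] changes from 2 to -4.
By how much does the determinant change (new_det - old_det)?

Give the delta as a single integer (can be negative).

Cofactor C_11 = 3
Entry delta = -4 - 2 = -6
Det delta = entry_delta * cofactor = -6 * 3 = -18

Answer: -18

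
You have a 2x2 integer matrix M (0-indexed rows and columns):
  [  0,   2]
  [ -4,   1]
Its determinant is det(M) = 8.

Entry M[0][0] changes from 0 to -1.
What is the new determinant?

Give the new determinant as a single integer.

Answer: 7

Derivation:
det is linear in row 0: changing M[0][0] by delta changes det by delta * cofactor(0,0).
Cofactor C_00 = (-1)^(0+0) * minor(0,0) = 1
Entry delta = -1 - 0 = -1
Det delta = -1 * 1 = -1
New det = 8 + -1 = 7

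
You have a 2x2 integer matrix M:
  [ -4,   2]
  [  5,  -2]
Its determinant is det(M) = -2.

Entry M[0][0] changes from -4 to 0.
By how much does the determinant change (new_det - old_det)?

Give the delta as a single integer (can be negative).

Cofactor C_00 = -2
Entry delta = 0 - -4 = 4
Det delta = entry_delta * cofactor = 4 * -2 = -8

Answer: -8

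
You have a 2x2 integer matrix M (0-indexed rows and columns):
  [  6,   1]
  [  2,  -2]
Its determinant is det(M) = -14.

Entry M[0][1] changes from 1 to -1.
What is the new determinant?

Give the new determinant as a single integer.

det is linear in row 0: changing M[0][1] by delta changes det by delta * cofactor(0,1).
Cofactor C_01 = (-1)^(0+1) * minor(0,1) = -2
Entry delta = -1 - 1 = -2
Det delta = -2 * -2 = 4
New det = -14 + 4 = -10

Answer: -10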